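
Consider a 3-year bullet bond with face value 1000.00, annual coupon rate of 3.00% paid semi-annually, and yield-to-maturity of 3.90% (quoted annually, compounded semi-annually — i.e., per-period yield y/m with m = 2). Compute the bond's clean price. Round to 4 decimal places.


Answer: Price = 974.7510

Derivation:
Coupon per period c = face * coupon_rate / m = 15.000000
Periods per year m = 2; per-period yield y/m = 0.019500
Number of cashflows N = 6
Cashflows (t years, CF_t, discount factor 1/(1+y/m)^(m*t), PV):
  t = 0.5000: CF_t = 15.000000, DF = 0.980873, PV = 14.713095
  t = 1.0000: CF_t = 15.000000, DF = 0.962112, PV = 14.431677
  t = 1.5000: CF_t = 15.000000, DF = 0.943709, PV = 14.155642
  t = 2.0000: CF_t = 15.000000, DF = 0.925659, PV = 13.884887
  t = 2.5000: CF_t = 15.000000, DF = 0.907954, PV = 13.619310
  t = 3.0000: CF_t = 1015.000000, DF = 0.890588, PV = 903.946363
Price P = sum_t PV_t = 974.750973


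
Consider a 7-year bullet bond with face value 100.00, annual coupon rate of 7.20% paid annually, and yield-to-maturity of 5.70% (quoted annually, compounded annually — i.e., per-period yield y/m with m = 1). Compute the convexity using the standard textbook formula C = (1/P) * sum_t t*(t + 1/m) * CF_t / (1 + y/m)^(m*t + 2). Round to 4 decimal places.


Coupon per period c = face * coupon_rate / m = 7.200000
Periods per year m = 1; per-period yield y/m = 0.057000
Number of cashflows N = 7
Cashflows (t years, CF_t, discount factor 1/(1+y/m)^(m*t), PV):
  t = 1.0000: CF_t = 7.200000, DF = 0.946074, PV = 6.811731
  t = 2.0000: CF_t = 7.200000, DF = 0.895056, PV = 6.444400
  t = 3.0000: CF_t = 7.200000, DF = 0.846789, PV = 6.096878
  t = 4.0000: CF_t = 7.200000, DF = 0.801125, PV = 5.768097
  t = 5.0000: CF_t = 7.200000, DF = 0.757923, PV = 5.457045
  t = 6.0000: CF_t = 7.200000, DF = 0.717051, PV = 5.162768
  t = 7.0000: CF_t = 107.200000, DF = 0.678383, PV = 72.722680
Price P = sum_t PV_t = 108.463600
Convexity numerator sum_t t*(t + 1/m) * CF_t / (1+y/m)^(m*t + 2):
  t = 1.0000: term = 12.193757
  t = 2.0000: term = 34.608581
  t = 3.0000: term = 65.484544
  t = 4.0000: term = 103.255351
  t = 5.0000: term = 146.530773
  t = 6.0000: term = 194.080494
  t = 7.0000: term = 3645.087237
Convexity = (1/P) * sum = 4201.240736 / 108.463600 = 38.734108

Answer: Convexity = 38.7341


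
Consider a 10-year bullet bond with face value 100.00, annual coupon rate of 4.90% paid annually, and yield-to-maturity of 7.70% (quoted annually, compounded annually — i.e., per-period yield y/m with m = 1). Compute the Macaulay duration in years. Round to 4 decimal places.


Answer: Macaulay duration = 7.8977 years

Derivation:
Coupon per period c = face * coupon_rate / m = 4.900000
Periods per year m = 1; per-period yield y/m = 0.077000
Number of cashflows N = 10
Cashflows (t years, CF_t, discount factor 1/(1+y/m)^(m*t), PV):
  t = 1.0000: CF_t = 4.900000, DF = 0.928505, PV = 4.549675
  t = 2.0000: CF_t = 4.900000, DF = 0.862122, PV = 4.224396
  t = 3.0000: CF_t = 4.900000, DF = 0.800484, PV = 3.922374
  t = 4.0000: CF_t = 4.900000, DF = 0.743254, PV = 3.641944
  t = 5.0000: CF_t = 4.900000, DF = 0.690115, PV = 3.381564
  t = 6.0000: CF_t = 4.900000, DF = 0.640775, PV = 3.139799
  t = 7.0000: CF_t = 4.900000, DF = 0.594963, PV = 2.915319
  t = 8.0000: CF_t = 4.900000, DF = 0.552426, PV = 2.706889
  t = 9.0000: CF_t = 4.900000, DF = 0.512931, PV = 2.513360
  t = 10.0000: CF_t = 104.900000, DF = 0.476259, PV = 49.959543
Price P = sum_t PV_t = 80.954864
Macaulay numerator sum_t t * PV_t:
  t * PV_t at t = 1.0000: 4.549675
  t * PV_t at t = 2.0000: 8.448793
  t * PV_t at t = 3.0000: 11.767121
  t * PV_t at t = 4.0000: 14.567776
  t * PV_t at t = 5.0000: 16.907818
  t * PV_t at t = 6.0000: 18.838795
  t * PV_t at t = 7.0000: 20.407236
  t * PV_t at t = 8.0000: 21.655112
  t * PV_t at t = 9.0000: 22.620243
  t * PV_t at t = 10.0000: 499.595428
Macaulay duration D = (sum_t t * PV_t) / P = 639.357997 / 80.954864 = 7.897710


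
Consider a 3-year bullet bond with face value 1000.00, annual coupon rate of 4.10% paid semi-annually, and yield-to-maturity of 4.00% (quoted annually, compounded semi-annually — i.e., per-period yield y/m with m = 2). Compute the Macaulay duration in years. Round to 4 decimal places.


Coupon per period c = face * coupon_rate / m = 20.500000
Periods per year m = 2; per-period yield y/m = 0.020000
Number of cashflows N = 6
Cashflows (t years, CF_t, discount factor 1/(1+y/m)^(m*t), PV):
  t = 0.5000: CF_t = 20.500000, DF = 0.980392, PV = 20.098039
  t = 1.0000: CF_t = 20.500000, DF = 0.961169, PV = 19.703960
  t = 1.5000: CF_t = 20.500000, DF = 0.942322, PV = 19.317608
  t = 2.0000: CF_t = 20.500000, DF = 0.923845, PV = 18.938831
  t = 2.5000: CF_t = 20.500000, DF = 0.905731, PV = 18.567482
  t = 3.0000: CF_t = 1020.500000, DF = 0.887971, PV = 906.174796
Price P = sum_t PV_t = 1002.800715
Macaulay numerator sum_t t * PV_t:
  t * PV_t at t = 0.5000: 10.049020
  t * PV_t at t = 1.0000: 19.703960
  t * PV_t at t = 1.5000: 28.976412
  t * PV_t at t = 2.0000: 37.877662
  t * PV_t at t = 2.5000: 46.418704
  t * PV_t at t = 3.0000: 2718.524387
Macaulay duration D = (sum_t t * PV_t) / P = 2861.550144 / 1002.800715 = 2.853558

Answer: Macaulay duration = 2.8536 years


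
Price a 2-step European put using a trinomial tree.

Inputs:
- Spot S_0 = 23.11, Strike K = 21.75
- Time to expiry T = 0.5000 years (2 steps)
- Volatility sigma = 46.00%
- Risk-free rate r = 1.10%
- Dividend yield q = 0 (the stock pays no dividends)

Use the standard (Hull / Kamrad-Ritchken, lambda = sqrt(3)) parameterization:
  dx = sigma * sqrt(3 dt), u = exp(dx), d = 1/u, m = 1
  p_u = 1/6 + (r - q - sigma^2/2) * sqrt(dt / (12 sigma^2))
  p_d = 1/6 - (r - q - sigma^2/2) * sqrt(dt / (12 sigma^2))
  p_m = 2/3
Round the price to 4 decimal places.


Answer: Price = V(0,0) = 2.0583

Derivation:
dt = T/N = 0.250000; dx = sigma*sqrt(3*dt) = 0.398372
u = exp(dx) = 1.489398; d = 1/u = 0.671412
p_u = 0.136921, p_m = 0.666667, p_d = 0.196413
Discount per step: exp(-r*dt) = 0.997254
Stock lattice S(k, j) with j the centered position index:
  k=0: S(0,+0) = 23.1100
  k=1: S(1,-1) = 15.5163; S(1,+0) = 23.1100; S(1,+1) = 34.4200
  k=2: S(2,-2) = 10.4179; S(2,-1) = 15.5163; S(2,+0) = 23.1100; S(2,+1) = 34.4200; S(2,+2) = 51.2650
Terminal payoffs V(N, j) = max(K - S_T, 0):
  V(2,-2) = 11.332136; V(2,-1) = 6.233659; V(2,+0) = 0.000000; V(2,+1) = 0.000000; V(2,+2) = 0.000000
Backward induction: V(k, j) = exp(-r*dt) * [p_u * V(k+1, j+1) + p_m * V(k+1, j) + p_d * V(k+1, j-1)]
  V(1,-1) = exp(-r*dt) * [p_u*0.000000 + p_m*6.233659 + p_d*11.332136] = 6.364023
  V(1,+0) = exp(-r*dt) * [p_u*0.000000 + p_m*0.000000 + p_d*6.233659] = 1.221008
  V(1,+1) = exp(-r*dt) * [p_u*0.000000 + p_m*0.000000 + p_d*0.000000] = 0.000000
  V(0,+0) = exp(-r*dt) * [p_u*0.000000 + p_m*1.221008 + p_d*6.364023] = 2.058312


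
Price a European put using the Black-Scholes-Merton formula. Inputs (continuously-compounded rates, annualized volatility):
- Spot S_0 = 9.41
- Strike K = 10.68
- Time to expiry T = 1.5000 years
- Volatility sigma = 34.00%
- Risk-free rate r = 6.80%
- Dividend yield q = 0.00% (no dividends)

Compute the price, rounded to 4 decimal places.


d1 = (ln(S/K) + (r - q + 0.5*sigma^2) * T) / (sigma * sqrt(T)) = 0.14913099
d2 = d1 - sigma * sqrt(T) = -0.26728227
exp(-rT) = 0.90302955; exp(-qT) = 1.00000000
P = K * exp(-rT) * N(-d2) - S_0 * exp(-qT) * N(-d1)
N(-d1) = 0.44072514; N(-d2) = 0.60537408
P = 10.6800 * 0.90302955 * 0.60537408 - 9.4100 * 1.00000000 * 0.44072514 = 1.6912

Answer: Price = 1.6912


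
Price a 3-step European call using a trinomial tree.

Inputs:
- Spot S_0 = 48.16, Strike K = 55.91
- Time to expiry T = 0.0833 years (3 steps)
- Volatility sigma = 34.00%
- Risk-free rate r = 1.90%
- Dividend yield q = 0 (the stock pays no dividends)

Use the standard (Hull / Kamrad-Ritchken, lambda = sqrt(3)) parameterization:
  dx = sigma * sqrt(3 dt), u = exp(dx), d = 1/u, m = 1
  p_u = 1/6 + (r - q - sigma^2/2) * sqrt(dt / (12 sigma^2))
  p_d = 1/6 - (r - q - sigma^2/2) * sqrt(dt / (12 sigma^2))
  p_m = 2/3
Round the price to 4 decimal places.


dt = T/N = 0.027767; dx = sigma*sqrt(3*dt) = 0.098130
u = exp(dx) = 1.103106; d = 1/u = 0.906531
p_u = 0.161177, p_m = 0.666667, p_d = 0.172156
Discount per step: exp(-r*dt) = 0.999473
Stock lattice S(k, j) with j the centered position index:
  k=0: S(0,+0) = 48.1600
  k=1: S(1,-1) = 43.6585; S(1,+0) = 48.1600; S(1,+1) = 53.1256
  k=2: S(2,-2) = 39.5778; S(2,-1) = 43.6585; S(2,+0) = 48.1600; S(2,+1) = 53.1256; S(2,+2) = 58.6032
  k=3: S(3,-3) = 35.8785; S(3,-2) = 39.5778; S(3,-1) = 43.6585; S(3,+0) = 48.1600; S(3,+1) = 53.1256; S(3,+2) = 58.6032; S(3,+3) = 64.6455
Terminal payoffs V(N, j) = max(S_T - K, 0):
  V(3,-3) = 0.000000; V(3,-2) = 0.000000; V(3,-1) = 0.000000; V(3,+0) = 0.000000; V(3,+1) = 0.000000; V(3,+2) = 2.693161; V(3,+3) = 8.735503
Backward induction: V(k, j) = exp(-r*dt) * [p_u * V(k+1, j+1) + p_m * V(k+1, j) + p_d * V(k+1, j-1)]
  V(2,-2) = exp(-r*dt) * [p_u*0.000000 + p_m*0.000000 + p_d*0.000000] = 0.000000
  V(2,-1) = exp(-r*dt) * [p_u*0.000000 + p_m*0.000000 + p_d*0.000000] = 0.000000
  V(2,+0) = exp(-r*dt) * [p_u*0.000000 + p_m*0.000000 + p_d*0.000000] = 0.000000
  V(2,+1) = exp(-r*dt) * [p_u*2.693161 + p_m*0.000000 + p_d*0.000000] = 0.433847
  V(2,+2) = exp(-r*dt) * [p_u*8.735503 + p_m*2.693161 + p_d*0.000000] = 3.201715
  V(1,-1) = exp(-r*dt) * [p_u*0.000000 + p_m*0.000000 + p_d*0.000000] = 0.000000
  V(1,+0) = exp(-r*dt) * [p_u*0.433847 + p_m*0.000000 + p_d*0.000000] = 0.069889
  V(1,+1) = exp(-r*dt) * [p_u*3.201715 + p_m*0.433847 + p_d*0.000000] = 0.804851
  V(0,+0) = exp(-r*dt) * [p_u*0.804851 + p_m*0.069889 + p_d*0.000000] = 0.176224

Answer: Price = V(0,0) = 0.1762


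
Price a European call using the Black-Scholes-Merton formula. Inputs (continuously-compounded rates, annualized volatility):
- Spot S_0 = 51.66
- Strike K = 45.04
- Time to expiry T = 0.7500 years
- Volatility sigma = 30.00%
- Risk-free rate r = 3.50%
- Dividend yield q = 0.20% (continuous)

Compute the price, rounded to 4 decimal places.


d1 = (ln(S/K) + (r - q + 0.5*sigma^2) * T) / (sigma * sqrt(T)) = 0.75299101
d2 = d1 - sigma * sqrt(T) = 0.49318339
exp(-rT) = 0.97409154; exp(-qT) = 0.99850112
C = S_0 * exp(-qT) * N(d1) - K * exp(-rT) * N(d2)
N(d1) = 0.77427234; N(d2) = 0.68905849
C = 51.6600 * 0.99850112 * 0.77427234 - 45.0400 * 0.97409154 * 0.68905849 = 9.7078

Answer: Price = 9.7078


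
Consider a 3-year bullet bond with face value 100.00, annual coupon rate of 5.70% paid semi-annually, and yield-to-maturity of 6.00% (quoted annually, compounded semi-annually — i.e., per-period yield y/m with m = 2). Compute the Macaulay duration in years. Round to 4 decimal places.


Answer: Macaulay duration = 2.7987 years

Derivation:
Coupon per period c = face * coupon_rate / m = 2.850000
Periods per year m = 2; per-period yield y/m = 0.030000
Number of cashflows N = 6
Cashflows (t years, CF_t, discount factor 1/(1+y/m)^(m*t), PV):
  t = 0.5000: CF_t = 2.850000, DF = 0.970874, PV = 2.766990
  t = 1.0000: CF_t = 2.850000, DF = 0.942596, PV = 2.686398
  t = 1.5000: CF_t = 2.850000, DF = 0.915142, PV = 2.608154
  t = 2.0000: CF_t = 2.850000, DF = 0.888487, PV = 2.532188
  t = 2.5000: CF_t = 2.850000, DF = 0.862609, PV = 2.458435
  t = 3.0000: CF_t = 102.850000, DF = 0.837484, PV = 86.135256
Price P = sum_t PV_t = 99.187421
Macaulay numerator sum_t t * PV_t:
  t * PV_t at t = 0.5000: 1.383495
  t * PV_t at t = 1.0000: 2.686398
  t * PV_t at t = 1.5000: 3.912231
  t * PV_t at t = 2.0000: 5.064376
  t * PV_t at t = 2.5000: 6.146088
  t * PV_t at t = 3.0000: 258.405767
Macaulay duration D = (sum_t t * PV_t) / P = 277.598355 / 99.187421 = 2.798725


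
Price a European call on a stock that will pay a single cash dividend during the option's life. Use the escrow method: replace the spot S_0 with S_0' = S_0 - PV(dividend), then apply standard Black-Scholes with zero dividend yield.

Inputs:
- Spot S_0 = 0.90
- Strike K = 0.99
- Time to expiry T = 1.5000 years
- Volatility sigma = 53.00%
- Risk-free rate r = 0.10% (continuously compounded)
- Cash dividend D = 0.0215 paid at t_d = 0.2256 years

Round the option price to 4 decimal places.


Answer: Price = 0.1863

Derivation:
PV(D) = D * exp(-r * t_d) = 0.0215 * 0.99977443 = 0.02149515
S_0' = S_0 - PV(D) = 0.9000 - 0.02149515 = 0.87850485
d1 = (ln(S_0'/K) + (r + sigma^2/2)*T) / (sigma*sqrt(T)) = 0.14279676
d2 = d1 - sigma*sqrt(T) = -0.50631803
exp(-rT) = 0.99850112
N(d1) = 0.55677465; N(d2) = 0.30631671
C = S_0' * N(d1) - K * exp(-rT) * N(d2) = 0.87850485 * 0.55677465 - 0.9900 * 0.99850112 * 0.30631671 = 0.1863


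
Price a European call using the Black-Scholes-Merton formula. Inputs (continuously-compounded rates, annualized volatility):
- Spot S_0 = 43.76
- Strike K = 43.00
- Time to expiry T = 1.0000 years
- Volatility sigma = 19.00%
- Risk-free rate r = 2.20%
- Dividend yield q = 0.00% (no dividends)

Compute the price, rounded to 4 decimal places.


Answer: Price = 4.1654

Derivation:
d1 = (ln(S/K) + (r - q + 0.5*sigma^2) * T) / (sigma * sqrt(T)) = 0.30300022
d2 = d1 - sigma * sqrt(T) = 0.11300022
exp(-rT) = 0.97824024; exp(-qT) = 1.00000000
C = S_0 * exp(-qT) * N(d1) - K * exp(-rT) * N(d2)
N(d1) = 0.61905515; N(d2) = 0.54498481
C = 43.7600 * 1.00000000 * 0.61905515 - 43.0000 * 0.97824024 * 0.54498481 = 4.1654


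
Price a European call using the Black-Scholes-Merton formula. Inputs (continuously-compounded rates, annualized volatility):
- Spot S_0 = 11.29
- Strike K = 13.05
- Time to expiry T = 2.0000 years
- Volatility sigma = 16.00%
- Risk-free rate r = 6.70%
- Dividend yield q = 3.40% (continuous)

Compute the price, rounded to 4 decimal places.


d1 = (ln(S/K) + (r - q + 0.5*sigma^2) * T) / (sigma * sqrt(T)) = -0.23542570
d2 = d1 - sigma * sqrt(T) = -0.46169987
exp(-rT) = 0.87459006; exp(-qT) = 0.93426047
C = S_0 * exp(-qT) * N(d1) - K * exp(-rT) * N(d2)
N(d1) = 0.40693917; N(d2) = 0.32214828
C = 11.2900 * 0.93426047 * 0.40693917 - 13.0500 * 0.87459006 * 0.32214828 = 0.6155

Answer: Price = 0.6155


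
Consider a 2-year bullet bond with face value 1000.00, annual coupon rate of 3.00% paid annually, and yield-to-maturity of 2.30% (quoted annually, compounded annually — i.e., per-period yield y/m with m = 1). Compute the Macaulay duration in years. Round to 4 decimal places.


Coupon per period c = face * coupon_rate / m = 30.000000
Periods per year m = 1; per-period yield y/m = 0.023000
Number of cashflows N = 2
Cashflows (t years, CF_t, discount factor 1/(1+y/m)^(m*t), PV):
  t = 1.0000: CF_t = 30.000000, DF = 0.977517, PV = 29.325513
  t = 2.0000: CF_t = 1030.000000, DF = 0.955540, PV = 984.205884
Price P = sum_t PV_t = 1013.531398
Macaulay numerator sum_t t * PV_t:
  t * PV_t at t = 1.0000: 29.325513
  t * PV_t at t = 2.0000: 1968.411769
Macaulay duration D = (sum_t t * PV_t) / P = 1997.737282 / 1013.531398 = 1.971066

Answer: Macaulay duration = 1.9711 years


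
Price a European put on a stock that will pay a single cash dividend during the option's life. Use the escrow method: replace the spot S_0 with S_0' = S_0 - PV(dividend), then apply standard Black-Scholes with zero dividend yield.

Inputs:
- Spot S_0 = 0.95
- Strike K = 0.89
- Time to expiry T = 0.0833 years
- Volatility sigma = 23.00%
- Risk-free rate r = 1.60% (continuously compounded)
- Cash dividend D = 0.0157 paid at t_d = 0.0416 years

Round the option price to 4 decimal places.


Answer: Price = 0.0079

Derivation:
PV(D) = D * exp(-r * t_d) = 0.0157 * 0.99933462 = 0.01568955
S_0' = S_0 - PV(D) = 0.9500 - 0.01568955 = 0.93431045
d1 = (ln(S_0'/K) + (r + sigma^2/2)*T) / (sigma*sqrt(T)) = 0.78520365
d2 = d1 - sigma*sqrt(T) = 0.71882165
exp(-rT) = 0.99866809
N(-d1) = 0.21616709; N(-d2) = 0.23612541
P = K * exp(-rT) * N(-d2) - S_0' * N(-d1) = 0.8900 * 0.99866809 * 0.23612541 - 0.93431045 * 0.21616709 = 0.0079


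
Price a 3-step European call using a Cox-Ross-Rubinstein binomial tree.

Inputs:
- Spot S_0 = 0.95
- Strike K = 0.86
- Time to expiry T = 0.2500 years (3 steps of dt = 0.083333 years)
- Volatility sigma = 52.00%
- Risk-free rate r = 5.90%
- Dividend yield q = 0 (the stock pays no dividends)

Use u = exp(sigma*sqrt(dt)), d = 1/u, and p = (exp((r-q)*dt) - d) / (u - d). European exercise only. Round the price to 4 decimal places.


Answer: Price = V(0,0) = 0.1544

Derivation:
dt = T/N = 0.083333
u = exp(sigma*sqrt(dt)) = 1.161963; d = 1/u = 0.860612
p = (exp((r-q)*dt) - d) / (u - d) = 0.478898
Discount per step: exp(-r*dt) = 0.995095
Stock lattice S(k, i) with i counting down-moves:
  k=0: S(0,0) = 0.9500
  k=1: S(1,0) = 1.1039; S(1,1) = 0.8176
  k=2: S(2,0) = 1.2827; S(2,1) = 0.9500; S(2,2) = 0.7036
  k=3: S(3,0) = 1.4904; S(3,1) = 1.1039; S(3,2) = 0.8176; S(3,3) = 0.6055
Terminal payoffs V(N, i) = max(S_T - K, 0):
  V(3,0) = 0.630393; V(3,1) = 0.243865; V(3,2) = 0.000000; V(3,3) = 0.000000
Backward induction: V(k, i) = exp(-r*dt) * [p * V(k+1, i) + (1-p) * V(k+1, i+1)].
  V(2,0) = exp(-r*dt) * [p*0.630393 + (1-p)*0.243865] = 0.426869
  V(2,1) = exp(-r*dt) * [p*0.243865 + (1-p)*0.000000] = 0.116214
  V(2,2) = exp(-r*dt) * [p*0.000000 + (1-p)*0.000000] = 0.000000
  V(1,0) = exp(-r*dt) * [p*0.426869 + (1-p)*0.116214] = 0.263686
  V(1,1) = exp(-r*dt) * [p*0.116214 + (1-p)*0.000000] = 0.055382
  V(0,0) = exp(-r*dt) * [p*0.263686 + (1-p)*0.055382] = 0.154377


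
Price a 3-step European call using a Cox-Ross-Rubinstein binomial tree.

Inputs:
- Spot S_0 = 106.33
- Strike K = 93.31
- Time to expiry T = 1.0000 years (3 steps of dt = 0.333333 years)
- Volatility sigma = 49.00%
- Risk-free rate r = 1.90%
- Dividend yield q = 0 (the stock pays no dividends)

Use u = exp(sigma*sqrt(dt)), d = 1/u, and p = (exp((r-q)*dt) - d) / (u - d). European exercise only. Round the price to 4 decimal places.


Answer: Price = V(0,0) = 28.3246

Derivation:
dt = T/N = 0.333333
u = exp(sigma*sqrt(dt)) = 1.326975; d = 1/u = 0.753594
p = (exp((r-q)*dt) - d) / (u - d) = 0.440823
Discount per step: exp(-r*dt) = 0.993687
Stock lattice S(k, i) with i counting down-moves:
  k=0: S(0,0) = 106.3300
  k=1: S(1,0) = 141.0972; S(1,1) = 80.1296
  k=2: S(2,0) = 187.2324; S(2,1) = 106.3300; S(2,2) = 60.3852
  k=3: S(3,0) = 248.4527; S(3,1) = 141.0972; S(3,2) = 80.1296; S(3,3) = 45.5059
Terminal payoffs V(N, i) = max(S_T - K, 0):
  V(3,0) = 155.142669; V(3,1) = 47.787212; V(3,2) = 0.000000; V(3,3) = 0.000000
Backward induction: V(k, i) = exp(-r*dt) * [p * V(k+1, i) + (1-p) * V(k+1, i+1)].
  V(2,0) = exp(-r*dt) * [p*155.142669 + (1-p)*47.787212] = 94.511515
  V(2,1) = exp(-r*dt) * [p*47.787212 + (1-p)*0.000000] = 20.932717
  V(2,2) = exp(-r*dt) * [p*0.000000 + (1-p)*0.000000] = 0.000000
  V(1,0) = exp(-r*dt) * [p*94.511515 + (1-p)*20.932717] = 53.031029
  V(1,1) = exp(-r*dt) * [p*20.932717 + (1-p)*0.000000] = 9.169370
  V(0,0) = exp(-r*dt) * [p*53.031029 + (1-p)*9.169370] = 28.324648


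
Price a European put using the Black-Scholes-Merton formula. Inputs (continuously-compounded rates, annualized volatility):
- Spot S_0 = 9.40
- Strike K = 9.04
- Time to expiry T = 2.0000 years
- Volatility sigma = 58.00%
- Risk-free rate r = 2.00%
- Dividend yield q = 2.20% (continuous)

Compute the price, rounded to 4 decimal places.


d1 = (ln(S/K) + (r - q + 0.5*sigma^2) * T) / (sigma * sqrt(T)) = 0.45285376
d2 = d1 - sigma * sqrt(T) = -0.36739011
exp(-rT) = 0.96078944; exp(-qT) = 0.95695396
P = K * exp(-rT) * N(-d2) - S_0 * exp(-qT) * N(-d1)
N(-d1) = 0.32532703; N(-d2) = 0.64333598
P = 9.0400 * 0.96078944 * 0.64333598 - 9.4000 * 0.95695396 * 0.32532703 = 2.6613

Answer: Price = 2.6613


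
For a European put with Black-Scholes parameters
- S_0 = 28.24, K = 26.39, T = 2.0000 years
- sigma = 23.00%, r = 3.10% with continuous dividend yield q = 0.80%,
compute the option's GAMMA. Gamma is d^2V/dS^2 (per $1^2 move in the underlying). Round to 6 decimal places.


d1 = 0.5123580820; d2 = 0.1870889626
phi(d1) = 0.3498698904; exp(-qT) = 0.9841273201; exp(-rT) = 0.9398828868
Gamma = exp(-qT) * phi(d1) / (S * sigma * sqrt(T)) = 0.9841273201 * 0.3498698904 / (28.2400 * 0.2300 * 1.4142135624) = 0.037484

Answer: Gamma = 0.037484


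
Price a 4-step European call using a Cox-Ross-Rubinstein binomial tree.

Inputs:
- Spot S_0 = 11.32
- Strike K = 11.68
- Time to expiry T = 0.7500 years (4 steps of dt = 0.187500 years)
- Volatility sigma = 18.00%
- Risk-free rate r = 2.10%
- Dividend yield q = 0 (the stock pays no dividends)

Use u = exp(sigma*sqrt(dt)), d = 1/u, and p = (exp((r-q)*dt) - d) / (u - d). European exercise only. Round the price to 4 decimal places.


Answer: Price = V(0,0) = 0.6338

Derivation:
dt = T/N = 0.187500
u = exp(sigma*sqrt(dt)) = 1.081060; d = 1/u = 0.925018
p = (exp((r-q)*dt) - d) / (u - d) = 0.505808
Discount per step: exp(-r*dt) = 0.996070
Stock lattice S(k, i) with i counting down-moves:
  k=0: S(0,0) = 11.3200
  k=1: S(1,0) = 12.2376; S(1,1) = 10.4712
  k=2: S(2,0) = 13.2296; S(2,1) = 11.3200; S(2,2) = 9.6860
  k=3: S(3,0) = 14.3020; S(3,1) = 12.2376; S(3,2) = 10.4712; S(3,3) = 8.9598
  k=4: S(4,0) = 15.4613; S(4,1) = 13.2296; S(4,2) = 11.3200; S(4,3) = 9.6860; S(4,4) = 8.2879
Terminal payoffs V(N, i) = max(S_T - K, 0):
  V(4,0) = 3.781301; V(4,1) = 1.549585; V(4,2) = 0.000000; V(4,3) = 0.000000; V(4,4) = 0.000000
Backward induction: V(k, i) = exp(-r*dt) * [p * V(k+1, i) + (1-p) * V(k+1, i+1)].
  V(3,0) = exp(-r*dt) * [p*3.781301 + (1-p)*1.549585] = 2.667879
  V(3,1) = exp(-r*dt) * [p*1.549585 + (1-p)*0.000000] = 0.780712
  V(3,2) = exp(-r*dt) * [p*0.000000 + (1-p)*0.000000] = 0.000000
  V(3,3) = exp(-r*dt) * [p*0.000000 + (1-p)*0.000000] = 0.000000
  V(2,0) = exp(-r*dt) * [p*2.667879 + (1-p)*0.780712] = 1.728436
  V(2,1) = exp(-r*dt) * [p*0.780712 + (1-p)*0.000000] = 0.393338
  V(2,2) = exp(-r*dt) * [p*0.000000 + (1-p)*0.000000] = 0.000000
  V(1,0) = exp(-r*dt) * [p*1.728436 + (1-p)*0.393338] = 1.064441
  V(1,1) = exp(-r*dt) * [p*0.393338 + (1-p)*0.000000] = 0.198172
  V(0,0) = exp(-r*dt) * [p*1.064441 + (1-p)*0.198172] = 0.633837


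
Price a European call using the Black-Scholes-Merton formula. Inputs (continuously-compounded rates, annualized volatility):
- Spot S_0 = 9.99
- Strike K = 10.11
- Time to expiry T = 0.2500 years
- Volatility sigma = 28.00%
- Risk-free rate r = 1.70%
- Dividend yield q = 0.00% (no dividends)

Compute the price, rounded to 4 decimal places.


Answer: Price = 0.5219

Derivation:
d1 = (ln(S/K) + (r - q + 0.5*sigma^2) * T) / (sigma * sqrt(T)) = 0.01506828
d2 = d1 - sigma * sqrt(T) = -0.12493172
exp(-rT) = 0.99575902; exp(-qT) = 1.00000000
C = S_0 * exp(-qT) * N(d1) - K * exp(-rT) * N(d2)
N(d1) = 0.50601115; N(d2) = 0.45028880
C = 9.9900 * 1.00000000 * 0.50601115 - 10.1100 * 0.99575902 * 0.45028880 = 0.5219


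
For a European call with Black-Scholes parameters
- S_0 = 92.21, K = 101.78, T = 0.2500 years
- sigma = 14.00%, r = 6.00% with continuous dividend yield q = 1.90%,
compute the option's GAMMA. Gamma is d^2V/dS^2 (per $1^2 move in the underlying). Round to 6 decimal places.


d1 = -1.2292148087; d2 = -1.2992148087
phi(d1) = 0.1874162770; exp(-qT) = 0.9952612634; exp(-rT) = 0.9851119396
Gamma = exp(-qT) * phi(d1) / (S * sigma * sqrt(T)) = 0.9952612634 * 0.1874162770 / (92.2100 * 0.1400 * 0.5000000000) = 0.028898

Answer: Gamma = 0.028898


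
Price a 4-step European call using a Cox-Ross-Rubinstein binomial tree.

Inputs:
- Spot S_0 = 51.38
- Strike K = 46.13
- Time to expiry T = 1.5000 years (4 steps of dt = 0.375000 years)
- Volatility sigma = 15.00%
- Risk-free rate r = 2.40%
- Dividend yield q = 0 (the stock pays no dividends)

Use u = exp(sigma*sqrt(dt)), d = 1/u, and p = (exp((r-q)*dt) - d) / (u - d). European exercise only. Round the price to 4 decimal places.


dt = T/N = 0.375000
u = exp(sigma*sqrt(dt)) = 1.096207; d = 1/u = 0.912237
p = (exp((r-q)*dt) - d) / (u - d) = 0.526194
Discount per step: exp(-r*dt) = 0.991040
Stock lattice S(k, i) with i counting down-moves:
  k=0: S(0,0) = 51.3800
  k=1: S(1,0) = 56.3231; S(1,1) = 46.8707
  k=2: S(2,0) = 61.7418; S(2,1) = 51.3800; S(2,2) = 42.7572
  k=3: S(3,0) = 67.6818; S(3,1) = 56.3231; S(3,2) = 46.8707; S(3,3) = 39.0047
  k=4: S(4,0) = 74.1932; S(4,1) = 61.7418; S(4,2) = 51.3800; S(4,3) = 42.7572; S(4,4) = 35.5815
Terminal payoffs V(N, i) = max(S_T - K, 0):
  V(4,0) = 28.063196; V(4,1) = 15.611772; V(4,2) = 5.250000; V(4,3) = 0.000000; V(4,4) = 0.000000
Backward induction: V(k, i) = exp(-r*dt) * [p * V(k+1, i) + (1-p) * V(k+1, i+1)].
  V(3,0) = exp(-r*dt) * [p*28.063196 + (1-p)*15.611772] = 21.965058
  V(3,1) = exp(-r*dt) * [p*15.611772 + (1-p)*5.250000] = 10.606413
  V(3,2) = exp(-r*dt) * [p*5.250000 + (1-p)*0.000000] = 2.737767
  V(3,3) = exp(-r*dt) * [p*0.000000 + (1-p)*0.000000] = 0.000000
  V(2,0) = exp(-r*dt) * [p*21.965058 + (1-p)*10.606413] = 16.434684
  V(2,1) = exp(-r*dt) * [p*10.606413 + (1-p)*2.737767] = 6.816575
  V(2,2) = exp(-r*dt) * [p*2.737767 + (1-p)*0.000000] = 1.427689
  V(1,0) = exp(-r*dt) * [p*16.434684 + (1-p)*6.816575] = 11.771147
  V(1,1) = exp(-r*dt) * [p*6.816575 + (1-p)*1.427689] = 4.225091
  V(0,0) = exp(-r*dt) * [p*11.771147 + (1-p)*4.225091] = 8.122349

Answer: Price = V(0,0) = 8.1223


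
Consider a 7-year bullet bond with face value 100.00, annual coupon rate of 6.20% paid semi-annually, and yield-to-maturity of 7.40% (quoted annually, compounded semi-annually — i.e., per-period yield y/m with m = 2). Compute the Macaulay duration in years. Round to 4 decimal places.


Answer: Macaulay duration = 5.7344 years

Derivation:
Coupon per period c = face * coupon_rate / m = 3.100000
Periods per year m = 2; per-period yield y/m = 0.037000
Number of cashflows N = 14
Cashflows (t years, CF_t, discount factor 1/(1+y/m)^(m*t), PV):
  t = 0.5000: CF_t = 3.100000, DF = 0.964320, PV = 2.989392
  t = 1.0000: CF_t = 3.100000, DF = 0.929913, PV = 2.882731
  t = 1.5000: CF_t = 3.100000, DF = 0.896734, PV = 2.779876
  t = 2.0000: CF_t = 3.100000, DF = 0.864739, PV = 2.680690
  t = 2.5000: CF_t = 3.100000, DF = 0.833885, PV = 2.585044
  t = 3.0000: CF_t = 3.100000, DF = 0.804132, PV = 2.492810
  t = 3.5000: CF_t = 3.100000, DF = 0.775441, PV = 2.403867
  t = 4.0000: CF_t = 3.100000, DF = 0.747773, PV = 2.318097
  t = 4.5000: CF_t = 3.100000, DF = 0.721093, PV = 2.235388
  t = 5.0000: CF_t = 3.100000, DF = 0.695364, PV = 2.155630
  t = 5.5000: CF_t = 3.100000, DF = 0.670554, PV = 2.078717
  t = 6.0000: CF_t = 3.100000, DF = 0.646629, PV = 2.004549
  t = 6.5000: CF_t = 3.100000, DF = 0.623557, PV = 1.933027
  t = 7.0000: CF_t = 103.100000, DF = 0.601309, PV = 61.994916
Price P = sum_t PV_t = 93.534734
Macaulay numerator sum_t t * PV_t:
  t * PV_t at t = 0.5000: 1.494696
  t * PV_t at t = 1.0000: 2.882731
  t * PV_t at t = 1.5000: 4.169814
  t * PV_t at t = 2.0000: 5.361381
  t * PV_t at t = 2.5000: 6.462610
  t * PV_t at t = 3.0000: 7.478430
  t * PV_t at t = 3.5000: 8.413534
  t * PV_t at t = 4.0000: 9.272389
  t * PV_t at t = 4.5000: 10.059245
  t * PV_t at t = 5.0000: 10.778148
  t * PV_t at t = 5.5000: 11.432944
  t * PV_t at t = 6.0000: 12.027292
  t * PV_t at t = 6.5000: 12.564674
  t * PV_t at t = 7.0000: 433.964412
Macaulay duration D = (sum_t t * PV_t) / P = 536.362299 / 93.534734 = 5.734365


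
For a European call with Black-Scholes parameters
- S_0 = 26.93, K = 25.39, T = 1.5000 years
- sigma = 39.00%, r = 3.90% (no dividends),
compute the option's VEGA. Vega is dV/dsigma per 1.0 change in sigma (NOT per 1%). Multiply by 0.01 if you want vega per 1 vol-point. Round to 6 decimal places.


d1 = 0.4845813229; d2 = 0.0069308231
phi(d1) = 0.3547478362; exp(-qT) = 1.0000000000; exp(-rT) = 0.9431782404
Vega = S * exp(-qT) * phi(d1) * sqrt(T) = 26.9300 * 1.0000000000 * 0.3547478362 * 1.2247448714 = 11.700428

Answer: Vega = 11.700428


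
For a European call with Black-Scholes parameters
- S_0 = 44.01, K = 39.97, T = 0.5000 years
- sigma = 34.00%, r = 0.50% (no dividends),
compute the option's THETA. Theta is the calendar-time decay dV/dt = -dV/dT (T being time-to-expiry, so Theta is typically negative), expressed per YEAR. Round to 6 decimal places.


Answer: Theta = -3.788306

Derivation:
d1 = 0.5311108487; d2 = 0.2906945431
phi(d1) = 0.3464634671; exp(-qT) = 1.0000000000; exp(-rT) = 0.9975031224
Theta = -S*exp(-qT)*phi(d1)*sigma/(2*sqrt(T)) - r*K*exp(-rT)*N(d2) + q*S*exp(-qT)*N(d1)
N(d1) = 0.7023290166; N(d2) = 0.6143575273; sqrt(T) = 0.7071067812
Term 1 = -44.0100 * 1.0000000000 * 0.3464634671 * 0.3400 / (2 * 0.7071067812) = -3.6658334932
Term 2 = -0.0050 * 39.9700 * 0.9975031224 * 0.6143575273 = -0.1224727868
Term 3 = 0 (no dividend yield, q = 0)
Theta = -3.6658334932 + (-0.1224727868) + (0.0000000000) = -3.788306


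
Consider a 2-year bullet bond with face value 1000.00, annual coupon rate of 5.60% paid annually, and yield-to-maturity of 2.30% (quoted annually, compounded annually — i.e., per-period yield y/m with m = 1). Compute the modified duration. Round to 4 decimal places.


Coupon per period c = face * coupon_rate / m = 56.000000
Periods per year m = 1; per-period yield y/m = 0.023000
Number of cashflows N = 2
Cashflows (t years, CF_t, discount factor 1/(1+y/m)^(m*t), PV):
  t = 1.0000: CF_t = 56.000000, DF = 0.977517, PV = 54.740958
  t = 2.0000: CF_t = 1056.000000, DF = 0.955540, PV = 1009.049916
Price P = sum_t PV_t = 1063.790874
First compute Macaulay numerator sum_t t * PV_t:
  t * PV_t at t = 1.0000: 54.740958
  t * PV_t at t = 2.0000: 2018.099833
Macaulay duration D = 2072.840791 / 1063.790874 = 1.948542
Modified duration = D / (1 + y/m) = 1.948542 / (1 + 0.023000) = 1.904733

Answer: Modified duration = 1.9047


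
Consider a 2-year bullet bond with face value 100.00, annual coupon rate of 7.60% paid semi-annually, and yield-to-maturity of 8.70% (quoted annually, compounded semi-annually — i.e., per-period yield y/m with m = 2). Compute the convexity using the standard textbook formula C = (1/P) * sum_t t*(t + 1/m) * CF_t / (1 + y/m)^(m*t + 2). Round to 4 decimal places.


Answer: Convexity = 4.2612

Derivation:
Coupon per period c = face * coupon_rate / m = 3.800000
Periods per year m = 2; per-period yield y/m = 0.043500
Number of cashflows N = 4
Cashflows (t years, CF_t, discount factor 1/(1+y/m)^(m*t), PV):
  t = 0.5000: CF_t = 3.800000, DF = 0.958313, PV = 3.641591
  t = 1.0000: CF_t = 3.800000, DF = 0.918365, PV = 3.489785
  t = 1.5000: CF_t = 3.800000, DF = 0.880081, PV = 3.344308
  t = 2.0000: CF_t = 103.800000, DF = 0.843393, PV = 87.544233
Price P = sum_t PV_t = 98.019916
Convexity numerator sum_t t*(t + 1/m) * CF_t / (1+y/m)^(m*t + 2):
  t = 0.5000: term = 1.672154
  t = 1.0000: term = 4.807342
  t = 1.5000: term = 9.213881
  t = 2.0000: term = 401.987582
Convexity = (1/P) * sum = 417.680959 / 98.019916 = 4.261185


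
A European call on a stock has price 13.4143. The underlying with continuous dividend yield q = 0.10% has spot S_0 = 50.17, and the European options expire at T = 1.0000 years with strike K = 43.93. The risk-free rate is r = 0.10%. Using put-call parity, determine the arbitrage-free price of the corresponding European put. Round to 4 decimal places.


Answer: Put price = 7.1805

Derivation:
Put-call parity: C - P = S_0 * exp(-qT) - K * exp(-rT).
S_0 * exp(-qT) = 50.1700 * 0.99900050 = 50.11985508
K * exp(-rT) = 43.9300 * 0.99900050 = 43.88609196
P = C - S*exp(-qT) + K*exp(-rT)
P = 13.4143 - 50.11985508 + 43.88609196 = 7.1805


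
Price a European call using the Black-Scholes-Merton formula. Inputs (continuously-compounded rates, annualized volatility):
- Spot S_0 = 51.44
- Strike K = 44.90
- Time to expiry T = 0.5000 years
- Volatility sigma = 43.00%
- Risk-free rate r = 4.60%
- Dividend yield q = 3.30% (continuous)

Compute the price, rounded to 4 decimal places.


Answer: Price = 9.6771

Derivation:
d1 = (ln(S/K) + (r - q + 0.5*sigma^2) * T) / (sigma * sqrt(T)) = 0.62062034
d2 = d1 - sigma * sqrt(T) = 0.31656442
exp(-rT) = 0.97726248; exp(-qT) = 0.98363538
C = S_0 * exp(-qT) * N(d1) - K * exp(-rT) * N(d2)
N(d1) = 0.73257527; N(d2) = 0.62421293
C = 51.4400 * 0.98363538 * 0.73257527 - 44.9000 * 0.97726248 * 0.62421293 = 9.6771


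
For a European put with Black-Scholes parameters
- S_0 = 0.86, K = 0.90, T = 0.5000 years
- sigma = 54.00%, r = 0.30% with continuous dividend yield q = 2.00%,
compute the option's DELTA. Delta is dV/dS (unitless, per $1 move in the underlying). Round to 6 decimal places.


d1 = 0.0495960137; d2 = -0.3322416481
phi(d1) = 0.3984519300; exp(-qT) = 0.9900498337; exp(-rT) = 0.9985011244
N(-d1) = 0.4802221616
Delta = -exp(-qT) * N(-d1) = -0.9900498337 * 0.4802221616 = -0.475444

Answer: Delta = -0.475444


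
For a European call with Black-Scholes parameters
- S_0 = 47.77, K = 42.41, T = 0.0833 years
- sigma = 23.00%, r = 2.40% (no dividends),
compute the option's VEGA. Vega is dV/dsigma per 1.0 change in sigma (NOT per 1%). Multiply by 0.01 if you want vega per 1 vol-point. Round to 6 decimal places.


Answer: Vega = 0.982285

Derivation:
d1 = 1.8561677541; d2 = 1.7897857535
phi(d1) = 0.0712459076; exp(-qT) = 1.0000000000; exp(-rT) = 0.9980027971
Vega = S * exp(-qT) * phi(d1) * sqrt(T) = 47.7700 * 1.0000000000 * 0.0712459076 * 0.2886173938 = 0.982285


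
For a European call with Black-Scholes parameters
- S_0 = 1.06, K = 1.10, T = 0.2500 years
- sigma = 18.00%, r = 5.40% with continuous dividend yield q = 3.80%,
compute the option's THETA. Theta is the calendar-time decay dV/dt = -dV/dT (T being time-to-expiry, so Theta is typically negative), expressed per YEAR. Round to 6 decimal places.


d1 = -0.3221252409; d2 = -0.4121252409
phi(d1) = 0.3787719884; exp(-qT) = 0.9905449824; exp(-rT) = 0.9865907163
Theta = -S*exp(-qT)*phi(d1)*sigma/(2*sqrt(T)) - r*K*exp(-rT)*N(d2) + q*S*exp(-qT)*N(d1)
N(d1) = 0.3736789086; N(d2) = 0.3401238145; sqrt(T) = 0.5000000000
Term 1 = -1.0600 * 0.9905449824 * 0.3787719884 * 0.1800 / (2 * 0.5000000000) = -0.0715863841
Term 2 = -0.0540 * 1.1000 * 0.9865907163 * 0.3401238145 = -0.0199324421
Term 3 = 0.0380 * 1.0600 * 0.9905449824 * 0.3736789086 = 0.0149094715
Theta = -0.0715863841 + (-0.0199324421) + (0.0149094715) = -0.076609

Answer: Theta = -0.076609


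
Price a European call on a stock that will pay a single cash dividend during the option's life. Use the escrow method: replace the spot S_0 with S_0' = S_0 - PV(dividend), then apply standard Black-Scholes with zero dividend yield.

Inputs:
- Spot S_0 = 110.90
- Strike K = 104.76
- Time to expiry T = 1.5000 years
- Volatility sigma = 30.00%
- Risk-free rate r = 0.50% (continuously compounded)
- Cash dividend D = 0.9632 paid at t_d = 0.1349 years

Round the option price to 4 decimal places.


PV(D) = D * exp(-r * t_d) = 0.9632 * 0.99932573 = 0.96255054
S_0' = S_0 - PV(D) = 110.9000 - 0.96255054 = 109.93744946
d1 = (ln(S_0'/K) + (r + sigma^2/2)*T) / (sigma*sqrt(T)) = 0.33541555
d2 = d1 - sigma*sqrt(T) = -0.03200791
exp(-rT) = 0.99252805
N(d1) = 0.63134418; N(d2) = 0.48723287
C = S_0' * N(d1) - K * exp(-rT) * N(d2) = 109.93744946 * 0.63134418 - 104.7600 * 0.99252805 * 0.48723287 = 18.7472

Answer: Price = 18.7472


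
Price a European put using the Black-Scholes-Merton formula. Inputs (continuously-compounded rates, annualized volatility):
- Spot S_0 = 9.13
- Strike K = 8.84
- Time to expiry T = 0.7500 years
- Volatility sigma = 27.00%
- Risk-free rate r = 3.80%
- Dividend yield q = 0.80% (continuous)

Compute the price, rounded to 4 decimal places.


Answer: Price = 0.6026

Derivation:
d1 = (ln(S/K) + (r - q + 0.5*sigma^2) * T) / (sigma * sqrt(T)) = 0.35118428
d2 = d1 - sigma * sqrt(T) = 0.11735742
exp(-rT) = 0.97190229; exp(-qT) = 0.99401796
P = K * exp(-rT) * N(-d2) - S_0 * exp(-qT) * N(-d1)
N(-d1) = 0.36272505; N(-d2) = 0.45328841
P = 8.8400 * 0.97190229 * 0.45328841 - 9.1300 * 0.99401796 * 0.36272505 = 0.6026


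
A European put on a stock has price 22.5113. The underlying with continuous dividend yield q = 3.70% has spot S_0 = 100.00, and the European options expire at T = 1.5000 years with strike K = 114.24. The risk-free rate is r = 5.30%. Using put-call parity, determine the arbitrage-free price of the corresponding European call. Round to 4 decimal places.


Answer: Call price = 11.6029

Derivation:
Put-call parity: C - P = S_0 * exp(-qT) - K * exp(-rT).
S_0 * exp(-qT) = 100.0000 * 0.94601202 = 94.60120237
K * exp(-rT) = 114.2400 * 0.92357802 = 105.50955300
C = P + S*exp(-qT) - K*exp(-rT)
C = 22.5113 + 94.60120237 - 105.50955300 = 11.6029


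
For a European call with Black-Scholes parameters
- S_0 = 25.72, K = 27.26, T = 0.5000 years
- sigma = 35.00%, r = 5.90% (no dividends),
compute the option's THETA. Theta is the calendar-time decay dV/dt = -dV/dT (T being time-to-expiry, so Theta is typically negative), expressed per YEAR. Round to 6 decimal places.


Answer: Theta = -3.172332

Derivation:
d1 = 0.0079740355; d2 = -0.2395133379
phi(d1) = 0.3989295972; exp(-qT) = 1.0000000000; exp(-rT) = 0.9709308776
Theta = -S*exp(-qT)*phi(d1)*sigma/(2*sqrt(T)) - r*K*exp(-rT)*N(d2) + q*S*exp(-qT)*N(d1)
N(d1) = 0.5031811462; N(d2) = 0.4053537776; sqrt(T) = 0.7071067812
Term 1 = -25.7200 * 1.0000000000 * 0.3989295972 * 0.3500 / (2 * 0.7071067812) = -2.5393365822
Term 2 = -0.0590 * 27.2600 * 0.9709308776 * 0.4053537776 = -0.6329951764
Term 3 = 0 (no dividend yield, q = 0)
Theta = -2.5393365822 + (-0.6329951764) + (0.0000000000) = -3.172332


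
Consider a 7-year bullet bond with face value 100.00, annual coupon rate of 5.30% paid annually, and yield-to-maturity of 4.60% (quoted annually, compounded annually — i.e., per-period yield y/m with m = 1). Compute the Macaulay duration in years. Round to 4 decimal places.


Coupon per period c = face * coupon_rate / m = 5.300000
Periods per year m = 1; per-period yield y/m = 0.046000
Number of cashflows N = 7
Cashflows (t years, CF_t, discount factor 1/(1+y/m)^(m*t), PV):
  t = 1.0000: CF_t = 5.300000, DF = 0.956023, PV = 5.066922
  t = 2.0000: CF_t = 5.300000, DF = 0.913980, PV = 4.844093
  t = 3.0000: CF_t = 5.300000, DF = 0.873786, PV = 4.631064
  t = 4.0000: CF_t = 5.300000, DF = 0.835359, PV = 4.427404
  t = 5.0000: CF_t = 5.300000, DF = 0.798623, PV = 4.232700
  t = 6.0000: CF_t = 5.300000, DF = 0.763501, PV = 4.046558
  t = 7.0000: CF_t = 105.300000, DF = 0.729925, PV = 76.861097
Price P = sum_t PV_t = 104.109838
Macaulay numerator sum_t t * PV_t:
  t * PV_t at t = 1.0000: 5.066922
  t * PV_t at t = 2.0000: 9.688187
  t * PV_t at t = 3.0000: 13.893193
  t * PV_t at t = 4.0000: 17.709615
  t * PV_t at t = 5.0000: 21.163498
  t * PV_t at t = 6.0000: 24.279348
  t * PV_t at t = 7.0000: 538.027680
Macaulay duration D = (sum_t t * PV_t) / P = 629.828442 / 104.109838 = 6.049653

Answer: Macaulay duration = 6.0497 years


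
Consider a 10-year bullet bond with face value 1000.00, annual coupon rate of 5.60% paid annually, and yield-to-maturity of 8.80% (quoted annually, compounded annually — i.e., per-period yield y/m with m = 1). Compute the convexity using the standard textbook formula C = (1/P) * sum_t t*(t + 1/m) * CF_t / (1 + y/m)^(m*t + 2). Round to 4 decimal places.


Coupon per period c = face * coupon_rate / m = 56.000000
Periods per year m = 1; per-period yield y/m = 0.088000
Number of cashflows N = 10
Cashflows (t years, CF_t, discount factor 1/(1+y/m)^(m*t), PV):
  t = 1.0000: CF_t = 56.000000, DF = 0.919118, PV = 51.470588
  t = 2.0000: CF_t = 56.000000, DF = 0.844777, PV = 47.307526
  t = 3.0000: CF_t = 56.000000, DF = 0.776450, PV = 43.481182
  t = 4.0000: CF_t = 56.000000, DF = 0.713649, PV = 39.964322
  t = 5.0000: CF_t = 56.000000, DF = 0.655927, PV = 36.731913
  t = 6.0000: CF_t = 56.000000, DF = 0.602874, PV = 33.760950
  t = 7.0000: CF_t = 56.000000, DF = 0.554112, PV = 31.030285
  t = 8.0000: CF_t = 56.000000, DF = 0.509294, PV = 28.520482
  t = 9.0000: CF_t = 56.000000, DF = 0.468101, PV = 26.213679
  t = 10.0000: CF_t = 1056.000000, DF = 0.430240, PV = 454.333714
Price P = sum_t PV_t = 792.814640
Convexity numerator sum_t t*(t + 1/m) * CF_t / (1+y/m)^(m*t + 2):
  t = 1.0000: term = 86.962364
  t = 2.0000: term = 239.785930
  t = 3.0000: term = 440.782959
  t = 4.0000: term = 675.218994
  t = 5.0000: term = 930.908539
  t = 6.0000: term = 1197.860253
  t = 7.0000: term = 1467.965996
  t = 8.0000: term = 1734.728725
  t = 9.0000: term = 1993.024729
  t = 10.0000: term = 42219.186321
Convexity = (1/P) * sum = 50986.424810 / 792.814640 = 64.310650

Answer: Convexity = 64.3107


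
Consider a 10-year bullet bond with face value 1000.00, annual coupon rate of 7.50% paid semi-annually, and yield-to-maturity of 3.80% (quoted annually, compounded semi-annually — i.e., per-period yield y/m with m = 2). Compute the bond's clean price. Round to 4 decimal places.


Answer: Price = 1305.4412

Derivation:
Coupon per period c = face * coupon_rate / m = 37.500000
Periods per year m = 2; per-period yield y/m = 0.019000
Number of cashflows N = 20
Cashflows (t years, CF_t, discount factor 1/(1+y/m)^(m*t), PV):
  t = 0.5000: CF_t = 37.500000, DF = 0.981354, PV = 36.800785
  t = 1.0000: CF_t = 37.500000, DF = 0.963056, PV = 36.114608
  t = 1.5000: CF_t = 37.500000, DF = 0.945099, PV = 35.441224
  t = 2.0000: CF_t = 37.500000, DF = 0.927477, PV = 34.780397
  t = 2.5000: CF_t = 37.500000, DF = 0.910184, PV = 34.131891
  t = 3.0000: CF_t = 37.500000, DF = 0.893213, PV = 33.495477
  t = 3.5000: CF_t = 37.500000, DF = 0.876558, PV = 32.870929
  t = 4.0000: CF_t = 37.500000, DF = 0.860214, PV = 32.258027
  t = 4.5000: CF_t = 37.500000, DF = 0.844175, PV = 31.656552
  t = 5.0000: CF_t = 37.500000, DF = 0.828434, PV = 31.066293
  t = 5.5000: CF_t = 37.500000, DF = 0.812988, PV = 30.487039
  t = 6.0000: CF_t = 37.500000, DF = 0.797829, PV = 29.918586
  t = 6.5000: CF_t = 37.500000, DF = 0.782953, PV = 29.360732
  t = 7.0000: CF_t = 37.500000, DF = 0.768354, PV = 28.813279
  t = 7.5000: CF_t = 37.500000, DF = 0.754028, PV = 28.276035
  t = 8.0000: CF_t = 37.500000, DF = 0.739968, PV = 27.748807
  t = 8.5000: CF_t = 37.500000, DF = 0.726171, PV = 27.231411
  t = 9.0000: CF_t = 37.500000, DF = 0.712631, PV = 26.723661
  t = 9.5000: CF_t = 37.500000, DF = 0.699343, PV = 26.225379
  t = 10.0000: CF_t = 1037.500000, DF = 0.686304, PV = 712.040055
Price P = sum_t PV_t = 1305.441166
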